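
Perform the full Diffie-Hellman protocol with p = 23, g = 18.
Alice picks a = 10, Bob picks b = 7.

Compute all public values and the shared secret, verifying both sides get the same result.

Step 1: A = g^a mod p = 18^10 mod 23 = 9.
Step 2: B = g^b mod p = 18^7 mod 23 = 6.
Step 3: Alice computes s = B^a mod p = 6^10 mod 23 = 4.
Step 4: Bob computes s = A^b mod p = 9^7 mod 23 = 4.
Both sides agree: shared secret = 4.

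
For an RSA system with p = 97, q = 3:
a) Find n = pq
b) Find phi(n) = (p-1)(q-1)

Step 1: n = p * q = 97 * 3 = 291.
Step 2: phi(n) = (p-1)(q-1) = 96 * 2 = 192.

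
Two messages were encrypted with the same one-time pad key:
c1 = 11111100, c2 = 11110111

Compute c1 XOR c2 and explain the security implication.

Step 1: c1 XOR c2 = (m1 XOR k) XOR (m2 XOR k).
Step 2: By XOR associativity/commutativity: = m1 XOR m2 XOR k XOR k = m1 XOR m2.
Step 3: 11111100 XOR 11110111 = 00001011 = 11.
Step 4: The key cancels out! An attacker learns m1 XOR m2 = 11, revealing the relationship between plaintexts.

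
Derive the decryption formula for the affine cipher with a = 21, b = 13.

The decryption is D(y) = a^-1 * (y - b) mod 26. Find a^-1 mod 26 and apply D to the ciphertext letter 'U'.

Step 1: Find a^-1, the modular inverse of 21 mod 26.
Step 2: We need 21 * a^-1 = 1 (mod 26).
Step 3: 21 * 5 = 105 = 4 * 26 + 1, so a^-1 = 5.
Step 4: D(y) = 5(y - 13) mod 26.
Step 5: Apply to 'U' (y = 20): D(20) = 5 * (20 - 13) mod 26 = 5 * 7 mod 26 = 9 -> 'J'.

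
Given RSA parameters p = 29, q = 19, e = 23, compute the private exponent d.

Step 1: n = 29 * 19 = 551.
Step 2: phi(n) = 28 * 18 = 504.
Step 3: Find d such that 23 * d = 1 (mod 504).
Step 4: d = 23^(-1) mod 504 = 263.
Verification: 23 * 263 = 6049 = 12 * 504 + 1.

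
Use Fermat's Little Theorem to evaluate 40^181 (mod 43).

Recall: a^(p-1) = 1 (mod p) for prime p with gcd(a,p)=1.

Step 1: Since 43 is prime, by Fermat's Little Theorem: 40^42 = 1 (mod 43).
Step 2: Reduce exponent: 181 mod 42 = 13.
Step 3: So 40^181 = 40^13 (mod 43).
Step 4: 40^13 mod 43 = 31.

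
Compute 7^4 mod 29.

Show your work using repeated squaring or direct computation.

Step 1: Compute 7^4 mod 29 step by step, reducing modulo 29 at each step.
  7^1 mod 29 = 7
  7^2 mod 29 = (7 * 7) mod 29 = 20
  7^3 mod 29 = (20 * 7) mod 29 = 24
  7^4 mod 29 = (24 * 7) mod 29 = 23
Step 2: Result = 23.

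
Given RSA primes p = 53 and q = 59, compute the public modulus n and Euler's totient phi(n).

Step 1: n = p * q = 53 * 59 = 3127.
Step 2: phi(n) = (p-1)(q-1) = 52 * 58 = 3016.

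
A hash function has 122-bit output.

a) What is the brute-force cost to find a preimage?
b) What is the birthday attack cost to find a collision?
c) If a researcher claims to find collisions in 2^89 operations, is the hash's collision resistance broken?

Step 1: Preimage resistance requires brute-force of 2^122 operations.
Step 2: Collision resistance (birthday bound) = 2^(122/2) = 2^61.
Step 3: The claimed attack costs 2^89 operations.
Step 4: Since 2^89 >= 2^61, the claimed attack is no faster than the generic birthday attack, so this does not break collision resistance.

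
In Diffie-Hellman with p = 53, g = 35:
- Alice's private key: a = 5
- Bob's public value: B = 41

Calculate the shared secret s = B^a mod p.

Step 1: s = B^a mod p = 41^5 mod 53.
  41^1 mod 53 = 41
  41^2 mod 53 = (41 * 41) mod 53 = 38
  41^3 mod 53 = (38 * 41) mod 53 = 21
  41^4 mod 53 = (21 * 41) mod 53 = 13
  41^5 mod 53 = (13 * 41) mod 53 = 3
Result: shared secret = 3.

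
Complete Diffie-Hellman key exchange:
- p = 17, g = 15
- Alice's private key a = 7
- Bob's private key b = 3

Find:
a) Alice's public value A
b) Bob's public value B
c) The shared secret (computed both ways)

Step 1: A = g^a mod p = 15^7 mod 17 = 8.
Step 2: B = g^b mod p = 15^3 mod 17 = 9.
Step 3: Alice computes s = B^a mod p = 9^7 mod 17 = 2.
Step 4: Bob computes s = A^b mod p = 8^3 mod 17 = 2.
Both sides agree: shared secret = 2.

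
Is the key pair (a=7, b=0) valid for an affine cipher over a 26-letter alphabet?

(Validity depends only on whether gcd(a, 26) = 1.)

Step 1: Compute gcd(7, 26).
Step 2: gcd(7, 26) = 1.
Since gcd = 1, 7 is coprime with 26, so it is a valid key.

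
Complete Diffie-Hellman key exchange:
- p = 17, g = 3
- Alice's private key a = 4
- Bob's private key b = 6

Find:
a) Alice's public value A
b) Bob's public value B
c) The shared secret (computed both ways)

Step 1: A = g^a mod p = 3^4 mod 17 = 13.
Step 2: B = g^b mod p = 3^6 mod 17 = 15.
Step 3: Alice computes s = B^a mod p = 15^4 mod 17 = 16.
Step 4: Bob computes s = A^b mod p = 13^6 mod 17 = 16.
Both sides agree: shared secret = 16.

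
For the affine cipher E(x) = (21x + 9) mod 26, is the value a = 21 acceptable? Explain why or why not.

Step 1: Compute gcd(21, 26).
Step 2: gcd(21, 26) = 1.
Since gcd = 1, 21 is coprime with 26, so it is a valid key.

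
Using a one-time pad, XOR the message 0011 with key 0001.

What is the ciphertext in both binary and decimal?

Step 1: Write out the XOR operation bit by bit:
  Message: 0011
  Key:     0001
  XOR:     0010
Step 2: Convert to decimal: 0010 = 2.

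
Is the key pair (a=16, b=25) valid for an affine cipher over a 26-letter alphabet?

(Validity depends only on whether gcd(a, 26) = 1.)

Step 1: Compute gcd(16, 26).
Step 2: gcd(16, 26) = 2.
Since gcd = 2 != 1, 16 shares a common factor with 26, so it cannot be used.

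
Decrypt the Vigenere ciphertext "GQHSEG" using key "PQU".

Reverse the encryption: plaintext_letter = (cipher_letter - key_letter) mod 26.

Step 1: Extend key: PQUPQU
Step 2: Decrypt each letter (c - k) mod 26:
  G(6) - P(15) = (6-15) mod 26 = 17 = R
  Q(16) - Q(16) = (16-16) mod 26 = 0 = A
  H(7) - U(20) = (7-20) mod 26 = 13 = N
  S(18) - P(15) = (18-15) mod 26 = 3 = D
  E(4) - Q(16) = (4-16) mod 26 = 14 = O
  G(6) - U(20) = (6-20) mod 26 = 12 = M
Plaintext: RANDOM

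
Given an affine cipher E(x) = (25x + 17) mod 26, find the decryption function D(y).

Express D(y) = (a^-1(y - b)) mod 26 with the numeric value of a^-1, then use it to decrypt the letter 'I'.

Step 1: Find a^-1, the modular inverse of 25 mod 26.
Step 2: We need 25 * a^-1 = 1 (mod 26).
Step 3: 25 * 25 = 625 = 24 * 26 + 1, so a^-1 = 25.
Step 4: D(y) = 25(y - 17) mod 26.
Step 5: Apply to 'I' (y = 8): D(8) = 25 * (8 - 17) mod 26 = 25 * -9 mod 26 = 9 -> 'J'.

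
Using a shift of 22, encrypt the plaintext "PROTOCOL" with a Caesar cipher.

Step 1: For each letter, shift forward by 22 positions (mod 26).
  P (position 15) -> position (15+22) mod 26 = 11 -> L
  R (position 17) -> position (17+22) mod 26 = 13 -> N
  O (position 14) -> position (14+22) mod 26 = 10 -> K
  T (position 19) -> position (19+22) mod 26 = 15 -> P
  O (position 14) -> position (14+22) mod 26 = 10 -> K
  C (position 2) -> position (2+22) mod 26 = 24 -> Y
  O (position 14) -> position (14+22) mod 26 = 10 -> K
  L (position 11) -> position (11+22) mod 26 = 7 -> H
Result: LNKPKYKH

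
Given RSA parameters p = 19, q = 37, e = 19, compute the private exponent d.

Step 1: n = 19 * 37 = 703.
Step 2: phi(n) = 18 * 36 = 648.
Step 3: Find d such that 19 * d = 1 (mod 648).
Step 4: d = 19^(-1) mod 648 = 307.
Verification: 19 * 307 = 5833 = 9 * 648 + 1.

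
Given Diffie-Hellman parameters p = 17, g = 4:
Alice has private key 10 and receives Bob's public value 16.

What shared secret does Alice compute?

Step 1: s = B^a mod p = 16^10 mod 17.
  16^1 mod 17 = 16
  16^2 mod 17 = (16 * 16) mod 17 = 1
  16^3 mod 17 = (1 * 16) mod 17 = 16
  16^4 mod 17 = (16 * 16) mod 17 = 1
  16^5 mod 17 = (1 * 16) mod 17 = 16
  16^6 mod 17 = (16 * 16) mod 17 = 1
  16^7 mod 17 = (1 * 16) mod 17 = 16
  16^8 mod 17 = (16 * 16) mod 17 = 1
  16^9 mod 17 = (1 * 16) mod 17 = 16
  16^10 mod 17 = (16 * 16) mod 17 = 1
Result: shared secret = 1.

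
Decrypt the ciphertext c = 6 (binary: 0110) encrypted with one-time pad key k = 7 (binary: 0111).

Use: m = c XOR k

Step 1: XOR ciphertext with key:
  Ciphertext: 0110
  Key:        0111
  XOR:        0001
Step 2: Plaintext = 0001 = 1 in decimal.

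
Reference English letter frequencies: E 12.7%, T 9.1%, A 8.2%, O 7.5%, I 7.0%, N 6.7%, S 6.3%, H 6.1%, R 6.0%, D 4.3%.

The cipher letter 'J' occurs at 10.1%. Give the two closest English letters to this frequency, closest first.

Step 1: Observed frequency of 'J' is 10.1%.
Step 2: Compute distances to each reference frequency and sort:
  T (9.1%): difference = 1.0% <-- BEST
  A (8.2%): difference = 1.9% <-- RUNNER-UP
  E (12.7%): difference = 2.6%
  O (7.5%): difference = 2.6%
  I (7.0%): difference = 3.1%
Step 3: Most likely is 'T' (9.1%, diff 1.0%); second most likely is 'A' (8.2%, diff 1.9%).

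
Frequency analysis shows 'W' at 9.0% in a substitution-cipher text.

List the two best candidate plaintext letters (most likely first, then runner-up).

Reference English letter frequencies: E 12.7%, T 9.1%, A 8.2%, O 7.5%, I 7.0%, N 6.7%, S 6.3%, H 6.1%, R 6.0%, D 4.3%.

Step 1: Observed frequency of 'W' is 9.0%.
Step 2: Compute distances to each reference frequency and sort:
  T (9.1%): difference = 0.1% <-- BEST
  A (8.2%): difference = 0.8% <-- RUNNER-UP
  O (7.5%): difference = 1.5%
  I (7.0%): difference = 2.0%
  N (6.7%): difference = 2.3%
Step 3: Most likely is 'T' (9.1%, diff 0.1%); second most likely is 'A' (8.2%, diff 0.8%).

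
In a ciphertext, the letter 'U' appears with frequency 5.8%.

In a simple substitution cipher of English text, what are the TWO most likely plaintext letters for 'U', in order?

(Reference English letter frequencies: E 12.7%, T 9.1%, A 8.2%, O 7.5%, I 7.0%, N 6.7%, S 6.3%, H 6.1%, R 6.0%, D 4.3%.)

Step 1: Observed frequency of 'U' is 5.8%.
Step 2: Compute distances to each reference frequency and sort:
  R (6.0%): difference = 0.2% <-- BEST
  H (6.1%): difference = 0.3% <-- RUNNER-UP
  S (6.3%): difference = 0.5%
  N (6.7%): difference = 0.9%
  I (7.0%): difference = 1.2%
Step 3: Most likely is 'R' (6.0%, diff 0.2%); second most likely is 'H' (6.1%, diff 0.3%).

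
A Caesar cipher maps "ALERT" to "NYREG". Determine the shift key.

Step 1: Compare first letters: A (position 0) -> N (position 13).
Step 2: Shift = (13 - 0) mod 26 = 13.
The shift value is 13.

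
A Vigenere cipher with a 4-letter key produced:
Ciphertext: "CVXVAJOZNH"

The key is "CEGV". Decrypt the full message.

Step 1: Key 'CEGV' has length 4. Extended key: CEGVCEGVCE
Step 2: Decrypt each position:
  C(2) - C(2) = 0 = A
  V(21) - E(4) = 17 = R
  X(23) - G(6) = 17 = R
  V(21) - V(21) = 0 = A
  A(0) - C(2) = 24 = Y
  J(9) - E(4) = 5 = F
  O(14) - G(6) = 8 = I
  Z(25) - V(21) = 4 = E
  N(13) - C(2) = 11 = L
  H(7) - E(4) = 3 = D
Plaintext: ARRAYFIELD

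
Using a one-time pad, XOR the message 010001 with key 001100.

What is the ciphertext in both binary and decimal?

Step 1: Write out the XOR operation bit by bit:
  Message: 010001
  Key:     001100
  XOR:     011101
Step 2: Convert to decimal: 011101 = 29.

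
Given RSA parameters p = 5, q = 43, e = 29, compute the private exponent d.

Step 1: n = 5 * 43 = 215.
Step 2: phi(n) = 4 * 42 = 168.
Step 3: Find d such that 29 * d = 1 (mod 168).
Step 4: d = 29^(-1) mod 168 = 29.
Verification: 29 * 29 = 841 = 5 * 168 + 1.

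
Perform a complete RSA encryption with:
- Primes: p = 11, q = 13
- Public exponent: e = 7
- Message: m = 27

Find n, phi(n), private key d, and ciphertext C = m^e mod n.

Step 1: n = 11 * 13 = 143.
Step 2: phi(n) = (11-1)(13-1) = 10 * 12 = 120.
Step 3: Find d = 7^(-1) mod 120 = 103.
  Verify: 7 * 103 = 721 = 1 (mod 120).
Step 4: C = 27^7 mod 143 = 14.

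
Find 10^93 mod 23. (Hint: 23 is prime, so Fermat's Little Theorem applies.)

Step 1: Since 23 is prime, by Fermat's Little Theorem: 10^22 = 1 (mod 23).
Step 2: Reduce exponent: 93 mod 22 = 5.
Step 3: So 10^93 = 10^5 (mod 23).
Step 4: 10^5 mod 23 = 19.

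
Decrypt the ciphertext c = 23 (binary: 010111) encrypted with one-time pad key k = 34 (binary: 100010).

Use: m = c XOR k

Step 1: XOR ciphertext with key:
  Ciphertext: 010111
  Key:        100010
  XOR:        110101
Step 2: Plaintext = 110101 = 53 in decimal.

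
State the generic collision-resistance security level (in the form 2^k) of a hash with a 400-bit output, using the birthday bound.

Step 1: The birthday paradox gives collision probability ~50% after sqrt(2^n) = 2^(n/2) hashes.
Step 2: For 400-bit output: 2^(400/2) = 2^200.
Step 3: Approximately 2^200 hash computations needed.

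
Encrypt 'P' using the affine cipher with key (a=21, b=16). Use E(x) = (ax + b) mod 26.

Step 1: Convert 'P' to number: x = 15.
Step 2: E(15) = (21 * 15 + 16) mod 26 = 331 mod 26 = 19.
Step 3: Convert 19 back to letter: T.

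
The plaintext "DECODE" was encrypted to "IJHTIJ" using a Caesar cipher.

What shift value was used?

Step 1: Compare first letters: D (position 3) -> I (position 8).
Step 2: Shift = (8 - 3) mod 26 = 5.
The shift value is 5.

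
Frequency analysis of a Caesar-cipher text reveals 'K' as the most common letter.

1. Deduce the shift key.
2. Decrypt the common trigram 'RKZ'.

Step 1: In English, 'E' is the most frequent letter (12.7%).
Step 2: The most frequent ciphertext letter is 'K' (position 10).
Step 3: Shift = (10 - 4) mod 26 = 6.
Step 4: Decrypt 'RKZ' by shifting back 6:
  R -> L
  K -> E
  Z -> T
Step 5: 'RKZ' decrypts to 'LET'.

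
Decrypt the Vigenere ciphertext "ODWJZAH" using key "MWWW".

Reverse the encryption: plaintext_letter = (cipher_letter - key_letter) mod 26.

Step 1: Extend key: MWWWMWW
Step 2: Decrypt each letter (c - k) mod 26:
  O(14) - M(12) = (14-12) mod 26 = 2 = C
  D(3) - W(22) = (3-22) mod 26 = 7 = H
  W(22) - W(22) = (22-22) mod 26 = 0 = A
  J(9) - W(22) = (9-22) mod 26 = 13 = N
  Z(25) - M(12) = (25-12) mod 26 = 13 = N
  A(0) - W(22) = (0-22) mod 26 = 4 = E
  H(7) - W(22) = (7-22) mod 26 = 11 = L
Plaintext: CHANNEL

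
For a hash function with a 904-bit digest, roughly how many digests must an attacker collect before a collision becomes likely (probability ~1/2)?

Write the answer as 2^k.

Step 1: The birthday paradox gives collision probability ~50% after sqrt(2^n) = 2^(n/2) hashes.
Step 2: For 904-bit output: 2^(904/2) = 2^452.
Step 3: Approximately 2^452 hash computations needed.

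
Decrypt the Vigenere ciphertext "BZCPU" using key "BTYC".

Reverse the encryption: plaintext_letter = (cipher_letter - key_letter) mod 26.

Step 1: Extend key: BTYCB
Step 2: Decrypt each letter (c - k) mod 26:
  B(1) - B(1) = (1-1) mod 26 = 0 = A
  Z(25) - T(19) = (25-19) mod 26 = 6 = G
  C(2) - Y(24) = (2-24) mod 26 = 4 = E
  P(15) - C(2) = (15-2) mod 26 = 13 = N
  U(20) - B(1) = (20-1) mod 26 = 19 = T
Plaintext: AGENT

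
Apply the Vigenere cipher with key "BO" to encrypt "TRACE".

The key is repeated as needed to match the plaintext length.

Step 1: Repeat key to match plaintext length:
  Plaintext: TRACE
  Key:       BOBOB
Step 2: Encrypt each letter:
  T(19) + B(1) = (19+1) mod 26 = 20 = U
  R(17) + O(14) = (17+14) mod 26 = 5 = F
  A(0) + B(1) = (0+1) mod 26 = 1 = B
  C(2) + O(14) = (2+14) mod 26 = 16 = Q
  E(4) + B(1) = (4+1) mod 26 = 5 = F
Ciphertext: UFBQF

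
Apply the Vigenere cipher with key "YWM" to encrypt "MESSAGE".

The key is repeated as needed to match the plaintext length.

Step 1: Repeat key to match plaintext length:
  Plaintext: MESSAGE
  Key:       YWMYWMY
Step 2: Encrypt each letter:
  M(12) + Y(24) = (12+24) mod 26 = 10 = K
  E(4) + W(22) = (4+22) mod 26 = 0 = A
  S(18) + M(12) = (18+12) mod 26 = 4 = E
  S(18) + Y(24) = (18+24) mod 26 = 16 = Q
  A(0) + W(22) = (0+22) mod 26 = 22 = W
  G(6) + M(12) = (6+12) mod 26 = 18 = S
  E(4) + Y(24) = (4+24) mod 26 = 2 = C
Ciphertext: KAEQWSC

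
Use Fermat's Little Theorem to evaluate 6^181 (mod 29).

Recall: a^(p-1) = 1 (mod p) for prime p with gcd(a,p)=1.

Step 1: Since 29 is prime, by Fermat's Little Theorem: 6^28 = 1 (mod 29).
Step 2: Reduce exponent: 181 mod 28 = 13.
Step 3: So 6^181 = 6^13 (mod 29).
Step 4: 6^13 mod 29 = 5.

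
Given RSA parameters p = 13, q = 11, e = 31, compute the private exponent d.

Step 1: n = 13 * 11 = 143.
Step 2: phi(n) = 12 * 10 = 120.
Step 3: Find d such that 31 * d = 1 (mod 120).
Step 4: d = 31^(-1) mod 120 = 31.
Verification: 31 * 31 = 961 = 8 * 120 + 1.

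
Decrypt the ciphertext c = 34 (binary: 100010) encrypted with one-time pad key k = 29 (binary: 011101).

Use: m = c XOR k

Step 1: XOR ciphertext with key:
  Ciphertext: 100010
  Key:        011101
  XOR:        111111
Step 2: Plaintext = 111111 = 63 in decimal.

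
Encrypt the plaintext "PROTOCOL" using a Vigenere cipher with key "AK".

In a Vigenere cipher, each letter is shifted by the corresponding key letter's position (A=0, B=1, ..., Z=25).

Step 1: Repeat key to match plaintext length:
  Plaintext: PROTOCOL
  Key:       AKAKAKAK
Step 2: Encrypt each letter:
  P(15) + A(0) = (15+0) mod 26 = 15 = P
  R(17) + K(10) = (17+10) mod 26 = 1 = B
  O(14) + A(0) = (14+0) mod 26 = 14 = O
  T(19) + K(10) = (19+10) mod 26 = 3 = D
  O(14) + A(0) = (14+0) mod 26 = 14 = O
  C(2) + K(10) = (2+10) mod 26 = 12 = M
  O(14) + A(0) = (14+0) mod 26 = 14 = O
  L(11) + K(10) = (11+10) mod 26 = 21 = V
Ciphertext: PBODOMOV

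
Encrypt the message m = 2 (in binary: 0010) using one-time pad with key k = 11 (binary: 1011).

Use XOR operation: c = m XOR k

Step 1: Write out the XOR operation bit by bit:
  Message: 0010
  Key:     1011
  XOR:     1001
Step 2: Convert to decimal: 1001 = 9.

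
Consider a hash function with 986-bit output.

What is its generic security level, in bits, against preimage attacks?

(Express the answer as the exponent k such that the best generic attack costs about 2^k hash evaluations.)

Step 1: The hash has a 986-bit output.
Step 2: Preimage resistance means: given a digest h(x), it should be infeasible to find any input that hashes to it.
With a 986-bit output there are 2^986 possible digests, so a generic brute-force preimage search costs about 2^986 evaluations.
Step 3: Security level = 986 bits.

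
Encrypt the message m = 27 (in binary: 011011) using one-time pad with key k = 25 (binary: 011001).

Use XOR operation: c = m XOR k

Step 1: Write out the XOR operation bit by bit:
  Message: 011011
  Key:     011001
  XOR:     000010
Step 2: Convert to decimal: 000010 = 2.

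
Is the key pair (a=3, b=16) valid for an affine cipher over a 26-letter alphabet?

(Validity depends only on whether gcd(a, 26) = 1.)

Step 1: Compute gcd(3, 26).
Step 2: gcd(3, 26) = 1.
Since gcd = 1, 3 is coprime with 26, so it is a valid key.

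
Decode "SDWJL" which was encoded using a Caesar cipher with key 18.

Step 1: Reverse the shift by subtracting 18 from each letter position.
  S (position 18) -> position (18-18) mod 26 = 0 -> A
  D (position 3) -> position (3-18) mod 26 = 11 -> L
  W (position 22) -> position (22-18) mod 26 = 4 -> E
  J (position 9) -> position (9-18) mod 26 = 17 -> R
  L (position 11) -> position (11-18) mod 26 = 19 -> T
Decrypted message: ALERT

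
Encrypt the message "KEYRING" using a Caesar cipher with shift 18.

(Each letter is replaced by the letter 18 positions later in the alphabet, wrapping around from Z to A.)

Step 1: For each letter, shift forward by 18 positions (mod 26).
  K (position 10) -> position (10+18) mod 26 = 2 -> C
  E (position 4) -> position (4+18) mod 26 = 22 -> W
  Y (position 24) -> position (24+18) mod 26 = 16 -> Q
  R (position 17) -> position (17+18) mod 26 = 9 -> J
  I (position 8) -> position (8+18) mod 26 = 0 -> A
  N (position 13) -> position (13+18) mod 26 = 5 -> F
  G (position 6) -> position (6+18) mod 26 = 24 -> Y
Result: CWQJAFY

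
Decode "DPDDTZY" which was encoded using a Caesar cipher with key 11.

Step 1: Reverse the shift by subtracting 11 from each letter position.
  D (position 3) -> position (3-11) mod 26 = 18 -> S
  P (position 15) -> position (15-11) mod 26 = 4 -> E
  D (position 3) -> position (3-11) mod 26 = 18 -> S
  D (position 3) -> position (3-11) mod 26 = 18 -> S
  T (position 19) -> position (19-11) mod 26 = 8 -> I
  Z (position 25) -> position (25-11) mod 26 = 14 -> O
  Y (position 24) -> position (24-11) mod 26 = 13 -> N
Decrypted message: SESSION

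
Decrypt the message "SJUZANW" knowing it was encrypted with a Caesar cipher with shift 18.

Step 1: Reverse the shift by subtracting 18 from each letter position.
  S (position 18) -> position (18-18) mod 26 = 0 -> A
  J (position 9) -> position (9-18) mod 26 = 17 -> R
  U (position 20) -> position (20-18) mod 26 = 2 -> C
  Z (position 25) -> position (25-18) mod 26 = 7 -> H
  A (position 0) -> position (0-18) mod 26 = 8 -> I
  N (position 13) -> position (13-18) mod 26 = 21 -> V
  W (position 22) -> position (22-18) mod 26 = 4 -> E
Decrypted message: ARCHIVE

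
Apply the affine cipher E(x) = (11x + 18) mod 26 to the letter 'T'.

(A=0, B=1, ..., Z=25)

Step 1: Convert 'T' to number: x = 19.
Step 2: E(19) = (11 * 19 + 18) mod 26 = 227 mod 26 = 19.
Step 3: Convert 19 back to letter: T.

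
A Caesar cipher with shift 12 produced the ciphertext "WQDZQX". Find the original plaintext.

Step 1: Reverse the shift by subtracting 12 from each letter position.
  W (position 22) -> position (22-12) mod 26 = 10 -> K
  Q (position 16) -> position (16-12) mod 26 = 4 -> E
  D (position 3) -> position (3-12) mod 26 = 17 -> R
  Z (position 25) -> position (25-12) mod 26 = 13 -> N
  Q (position 16) -> position (16-12) mod 26 = 4 -> E
  X (position 23) -> position (23-12) mod 26 = 11 -> L
Decrypted message: KERNEL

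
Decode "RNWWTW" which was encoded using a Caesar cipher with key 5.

Step 1: Reverse the shift by subtracting 5 from each letter position.
  R (position 17) -> position (17-5) mod 26 = 12 -> M
  N (position 13) -> position (13-5) mod 26 = 8 -> I
  W (position 22) -> position (22-5) mod 26 = 17 -> R
  W (position 22) -> position (22-5) mod 26 = 17 -> R
  T (position 19) -> position (19-5) mod 26 = 14 -> O
  W (position 22) -> position (22-5) mod 26 = 17 -> R
Decrypted message: MIRROR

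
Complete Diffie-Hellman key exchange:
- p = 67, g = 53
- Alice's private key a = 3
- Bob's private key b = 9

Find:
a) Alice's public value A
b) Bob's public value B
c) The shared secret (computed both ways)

Step 1: A = g^a mod p = 53^3 mod 67 = 3.
Step 2: B = g^b mod p = 53^9 mod 67 = 27.
Step 3: Alice computes s = B^a mod p = 27^3 mod 67 = 52.
Step 4: Bob computes s = A^b mod p = 3^9 mod 67 = 52.
Both sides agree: shared secret = 52.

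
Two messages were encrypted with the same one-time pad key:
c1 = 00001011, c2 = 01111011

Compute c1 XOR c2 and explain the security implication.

Step 1: c1 XOR c2 = (m1 XOR k) XOR (m2 XOR k).
Step 2: By XOR associativity/commutativity: = m1 XOR m2 XOR k XOR k = m1 XOR m2.
Step 3: 00001011 XOR 01111011 = 01110000 = 112.
Step 4: The key cancels out! An attacker learns m1 XOR m2 = 112, revealing the relationship between plaintexts.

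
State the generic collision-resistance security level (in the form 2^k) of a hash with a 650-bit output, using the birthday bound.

Step 1: The birthday paradox gives collision probability ~50% after sqrt(2^n) = 2^(n/2) hashes.
Step 2: For 650-bit output: 2^(650/2) = 2^325.
Step 3: Approximately 2^325 hash computations needed.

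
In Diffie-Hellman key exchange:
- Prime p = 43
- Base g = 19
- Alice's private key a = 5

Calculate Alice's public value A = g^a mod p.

Step 1: A = g^a mod p = 19^5 mod 43.
  19^1 mod 43 = 19
  19^2 mod 43 = (19 * 19) mod 43 = 17
  19^3 mod 43 = (17 * 19) mod 43 = 22
  19^4 mod 43 = (22 * 19) mod 43 = 31
  19^5 mod 43 = (31 * 19) mod 43 = 30
Result: A = 30.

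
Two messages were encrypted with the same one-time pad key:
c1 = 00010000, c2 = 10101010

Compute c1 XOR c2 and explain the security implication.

Step 1: c1 XOR c2 = (m1 XOR k) XOR (m2 XOR k).
Step 2: By XOR associativity/commutativity: = m1 XOR m2 XOR k XOR k = m1 XOR m2.
Step 3: 00010000 XOR 10101010 = 10111010 = 186.
Step 4: The key cancels out! An attacker learns m1 XOR m2 = 186, revealing the relationship between plaintexts.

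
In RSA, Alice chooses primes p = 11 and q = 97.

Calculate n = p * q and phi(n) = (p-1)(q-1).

Step 1: n = p * q = 11 * 97 = 1067.
Step 2: phi(n) = (p-1)(q-1) = 10 * 96 = 960.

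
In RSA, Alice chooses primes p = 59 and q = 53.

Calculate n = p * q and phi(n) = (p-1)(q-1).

Step 1: n = p * q = 59 * 53 = 3127.
Step 2: phi(n) = (p-1)(q-1) = 58 * 52 = 3016.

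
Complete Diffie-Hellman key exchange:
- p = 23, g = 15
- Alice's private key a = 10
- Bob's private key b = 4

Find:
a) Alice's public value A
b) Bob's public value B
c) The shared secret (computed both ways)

Step 1: A = g^a mod p = 15^10 mod 23 = 3.
Step 2: B = g^b mod p = 15^4 mod 23 = 2.
Step 3: Alice computes s = B^a mod p = 2^10 mod 23 = 12.
Step 4: Bob computes s = A^b mod p = 3^4 mod 23 = 12.
Both sides agree: shared secret = 12.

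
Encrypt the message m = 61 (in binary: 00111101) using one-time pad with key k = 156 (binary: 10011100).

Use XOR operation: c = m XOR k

Step 1: Write out the XOR operation bit by bit:
  Message: 00111101
  Key:     10011100
  XOR:     10100001
Step 2: Convert to decimal: 10100001 = 161.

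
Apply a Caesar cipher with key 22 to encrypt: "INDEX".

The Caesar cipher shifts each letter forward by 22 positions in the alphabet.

Step 1: For each letter, shift forward by 22 positions (mod 26).
  I (position 8) -> position (8+22) mod 26 = 4 -> E
  N (position 13) -> position (13+22) mod 26 = 9 -> J
  D (position 3) -> position (3+22) mod 26 = 25 -> Z
  E (position 4) -> position (4+22) mod 26 = 0 -> A
  X (position 23) -> position (23+22) mod 26 = 19 -> T
Result: EJZAT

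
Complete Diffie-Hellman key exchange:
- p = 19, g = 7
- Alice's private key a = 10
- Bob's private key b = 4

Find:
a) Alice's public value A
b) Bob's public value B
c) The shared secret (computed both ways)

Step 1: A = g^a mod p = 7^10 mod 19 = 7.
Step 2: B = g^b mod p = 7^4 mod 19 = 7.
Step 3: Alice computes s = B^a mod p = 7^10 mod 19 = 7.
Step 4: Bob computes s = A^b mod p = 7^4 mod 19 = 7.
Both sides agree: shared secret = 7.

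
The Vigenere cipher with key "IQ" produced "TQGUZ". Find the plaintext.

Step 1: Extend key: IQIQI
Step 2: Decrypt each letter (c - k) mod 26:
  T(19) - I(8) = (19-8) mod 26 = 11 = L
  Q(16) - Q(16) = (16-16) mod 26 = 0 = A
  G(6) - I(8) = (6-8) mod 26 = 24 = Y
  U(20) - Q(16) = (20-16) mod 26 = 4 = E
  Z(25) - I(8) = (25-8) mod 26 = 17 = R
Plaintext: LAYER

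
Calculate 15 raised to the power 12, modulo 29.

Step 1: Compute 15^12 mod 29 step by step, reducing modulo 29 at each step.
  15^1 mod 29 = 15
  15^2 mod 29 = (15 * 15) mod 29 = 22
  15^3 mod 29 = (22 * 15) mod 29 = 11
  15^4 mod 29 = (11 * 15) mod 29 = 20
  15^5 mod 29 = (20 * 15) mod 29 = 10
  15^6 mod 29 = (10 * 15) mod 29 = 5
  15^7 mod 29 = (5 * 15) mod 29 = 17
  15^8 mod 29 = (17 * 15) mod 29 = 23
  15^9 mod 29 = (23 * 15) mod 29 = 26
  15^10 mod 29 = (26 * 15) mod 29 = 13
  15^11 mod 29 = (13 * 15) mod 29 = 21
  15^12 mod 29 = (21 * 15) mod 29 = 25
Step 2: Result = 25.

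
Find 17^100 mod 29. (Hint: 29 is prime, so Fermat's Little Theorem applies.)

Step 1: Since 29 is prime, by Fermat's Little Theorem: 17^28 = 1 (mod 29).
Step 2: Reduce exponent: 100 mod 28 = 16.
Step 3: So 17^100 = 17^16 (mod 29).
Step 4: 17^16 mod 29 = 1.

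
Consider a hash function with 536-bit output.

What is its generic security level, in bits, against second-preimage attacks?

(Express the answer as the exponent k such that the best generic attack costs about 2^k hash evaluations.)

Step 1: The hash has a 536-bit output.
Step 2: Second-preimage resistance means: given a specific input x, it should be infeasible to find a different y with h(y) = h(x).
With a 536-bit output, a generic search for a second preimage costs about 2^536 evaluations (each trial matches the fixed target with probability 2^-536).
Step 3: Security level = 536 bits.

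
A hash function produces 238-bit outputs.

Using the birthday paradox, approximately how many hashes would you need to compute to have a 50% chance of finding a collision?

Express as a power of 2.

Step 1: The birthday paradox gives collision probability ~50% after sqrt(2^n) = 2^(n/2) hashes.
Step 2: For 238-bit output: 2^(238/2) = 2^119.
Step 3: Approximately 2^119 hash computations needed.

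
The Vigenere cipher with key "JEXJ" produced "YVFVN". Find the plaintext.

Step 1: Extend key: JEXJJ
Step 2: Decrypt each letter (c - k) mod 26:
  Y(24) - J(9) = (24-9) mod 26 = 15 = P
  V(21) - E(4) = (21-4) mod 26 = 17 = R
  F(5) - X(23) = (5-23) mod 26 = 8 = I
  V(21) - J(9) = (21-9) mod 26 = 12 = M
  N(13) - J(9) = (13-9) mod 26 = 4 = E
Plaintext: PRIME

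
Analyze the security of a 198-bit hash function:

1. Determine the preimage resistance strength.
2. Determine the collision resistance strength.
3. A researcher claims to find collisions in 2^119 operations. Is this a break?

Step 1: Preimage resistance requires brute-force of 2^198 operations.
Step 2: Collision resistance (birthday bound) = 2^(198/2) = 2^99.
Step 3: The claimed attack costs 2^119 operations.
Step 4: Since 2^119 >= 2^99, the claimed attack is no faster than the generic birthday attack, so this does not break collision resistance.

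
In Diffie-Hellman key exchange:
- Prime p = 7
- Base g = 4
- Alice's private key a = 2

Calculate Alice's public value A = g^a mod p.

Step 1: A = g^a mod p = 4^2 mod 7.
  4^1 mod 7 = 4
  4^2 mod 7 = (4 * 4) mod 7 = 2
Result: A = 2.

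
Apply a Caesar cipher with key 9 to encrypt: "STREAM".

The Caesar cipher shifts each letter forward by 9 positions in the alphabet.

Step 1: For each letter, shift forward by 9 positions (mod 26).
  S (position 18) -> position (18+9) mod 26 = 1 -> B
  T (position 19) -> position (19+9) mod 26 = 2 -> C
  R (position 17) -> position (17+9) mod 26 = 0 -> A
  E (position 4) -> position (4+9) mod 26 = 13 -> N
  A (position 0) -> position (0+9) mod 26 = 9 -> J
  M (position 12) -> position (12+9) mod 26 = 21 -> V
Result: BCANJV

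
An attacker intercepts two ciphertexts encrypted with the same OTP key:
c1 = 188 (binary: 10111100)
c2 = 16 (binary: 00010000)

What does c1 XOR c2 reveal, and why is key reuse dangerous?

Step 1: c1 XOR c2 = (m1 XOR k) XOR (m2 XOR k).
Step 2: By XOR associativity/commutativity: = m1 XOR m2 XOR k XOR k = m1 XOR m2.
Step 3: 10111100 XOR 00010000 = 10101100 = 172.
Step 4: The key cancels out! An attacker learns m1 XOR m2 = 172, revealing the relationship between plaintexts.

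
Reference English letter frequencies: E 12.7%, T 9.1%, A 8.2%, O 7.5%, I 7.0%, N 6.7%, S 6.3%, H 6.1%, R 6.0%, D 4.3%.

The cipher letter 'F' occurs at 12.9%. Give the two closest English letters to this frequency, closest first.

Step 1: Observed frequency of 'F' is 12.9%.
Step 2: Compute distances to each reference frequency and sort:
  E (12.7%): difference = 0.2% <-- BEST
  T (9.1%): difference = 3.8% <-- RUNNER-UP
  A (8.2%): difference = 4.7%
  O (7.5%): difference = 5.4%
  I (7.0%): difference = 5.9%
Step 3: Most likely is 'E' (12.7%, diff 0.2%); second most likely is 'T' (9.1%, diff 3.8%).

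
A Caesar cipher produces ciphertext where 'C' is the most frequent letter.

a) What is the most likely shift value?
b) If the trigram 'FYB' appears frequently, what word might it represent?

Step 1: In English, 'E' is the most frequent letter (12.7%).
Step 2: The most frequent ciphertext letter is 'C' (position 2).
Step 3: Shift = (2 - 4) mod 26 = 24.
Step 4: Decrypt 'FYB' by shifting back 24:
  F -> H
  Y -> A
  B -> D
Step 5: 'FYB' decrypts to 'HAD'.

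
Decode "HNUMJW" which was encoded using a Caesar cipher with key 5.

Step 1: Reverse the shift by subtracting 5 from each letter position.
  H (position 7) -> position (7-5) mod 26 = 2 -> C
  N (position 13) -> position (13-5) mod 26 = 8 -> I
  U (position 20) -> position (20-5) mod 26 = 15 -> P
  M (position 12) -> position (12-5) mod 26 = 7 -> H
  J (position 9) -> position (9-5) mod 26 = 4 -> E
  W (position 22) -> position (22-5) mod 26 = 17 -> R
Decrypted message: CIPHER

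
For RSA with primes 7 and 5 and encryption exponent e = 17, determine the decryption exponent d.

Step 1: n = 7 * 5 = 35.
Step 2: phi(n) = 6 * 4 = 24.
Step 3: Find d such that 17 * d = 1 (mod 24).
Step 4: d = 17^(-1) mod 24 = 17.
Verification: 17 * 17 = 289 = 12 * 24 + 1.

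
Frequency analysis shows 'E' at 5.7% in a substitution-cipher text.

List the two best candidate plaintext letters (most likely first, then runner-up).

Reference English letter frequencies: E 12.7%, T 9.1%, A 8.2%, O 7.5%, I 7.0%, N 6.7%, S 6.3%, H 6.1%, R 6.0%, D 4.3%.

Step 1: Observed frequency of 'E' is 5.7%.
Step 2: Compute distances to each reference frequency and sort:
  R (6.0%): difference = 0.3% <-- BEST
  H (6.1%): difference = 0.4% <-- RUNNER-UP
  S (6.3%): difference = 0.6%
  N (6.7%): difference = 1.0%
  I (7.0%): difference = 1.3%
Step 3: Most likely is 'R' (6.0%, diff 0.3%); second most likely is 'H' (6.1%, diff 0.4%).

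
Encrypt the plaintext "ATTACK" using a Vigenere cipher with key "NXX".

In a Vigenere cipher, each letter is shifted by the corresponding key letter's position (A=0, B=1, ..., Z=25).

Step 1: Repeat key to match plaintext length:
  Plaintext: ATTACK
  Key:       NXXNXX
Step 2: Encrypt each letter:
  A(0) + N(13) = (0+13) mod 26 = 13 = N
  T(19) + X(23) = (19+23) mod 26 = 16 = Q
  T(19) + X(23) = (19+23) mod 26 = 16 = Q
  A(0) + N(13) = (0+13) mod 26 = 13 = N
  C(2) + X(23) = (2+23) mod 26 = 25 = Z
  K(10) + X(23) = (10+23) mod 26 = 7 = H
Ciphertext: NQQNZH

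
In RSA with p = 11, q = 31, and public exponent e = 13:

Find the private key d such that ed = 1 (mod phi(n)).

Step 1: n = 11 * 31 = 341.
Step 2: phi(n) = 10 * 30 = 300.
Step 3: Find d such that 13 * d = 1 (mod 300).
Step 4: d = 13^(-1) mod 300 = 277.
Verification: 13 * 277 = 3601 = 12 * 300 + 1.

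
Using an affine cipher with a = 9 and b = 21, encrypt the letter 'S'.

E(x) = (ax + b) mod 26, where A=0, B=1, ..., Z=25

Step 1: Convert 'S' to number: x = 18.
Step 2: E(18) = (9 * 18 + 21) mod 26 = 183 mod 26 = 1.
Step 3: Convert 1 back to letter: B.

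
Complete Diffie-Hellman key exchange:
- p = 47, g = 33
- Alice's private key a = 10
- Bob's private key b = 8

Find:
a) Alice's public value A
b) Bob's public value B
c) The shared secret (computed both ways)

Step 1: A = g^a mod p = 33^10 mod 47 = 9.
Step 2: B = g^b mod p = 33^8 mod 47 = 7.
Step 3: Alice computes s = B^a mod p = 7^10 mod 47 = 32.
Step 4: Bob computes s = A^b mod p = 9^8 mod 47 = 32.
Both sides agree: shared secret = 32.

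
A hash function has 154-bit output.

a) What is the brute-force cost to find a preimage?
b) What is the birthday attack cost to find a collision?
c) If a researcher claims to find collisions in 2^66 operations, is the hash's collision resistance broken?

Step 1: Preimage resistance requires brute-force of 2^154 operations.
Step 2: Collision resistance (birthday bound) = 2^(154/2) = 2^77.
Step 3: The claimed attack costs 2^66 operations.
Step 4: Since 2^66 < 2^77, the claimed attack beats the generic birthday bound, so collision resistance is broken.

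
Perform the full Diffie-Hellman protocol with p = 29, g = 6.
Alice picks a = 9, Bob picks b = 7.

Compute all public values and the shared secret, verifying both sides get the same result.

Step 1: A = g^a mod p = 6^9 mod 29 = 22.
Step 2: B = g^b mod p = 6^7 mod 29 = 28.
Step 3: Alice computes s = B^a mod p = 28^9 mod 29 = 28.
Step 4: Bob computes s = A^b mod p = 22^7 mod 29 = 28.
Both sides agree: shared secret = 28.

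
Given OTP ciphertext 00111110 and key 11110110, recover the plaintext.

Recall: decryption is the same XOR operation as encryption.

Step 1: XOR ciphertext with key:
  Ciphertext: 00111110
  Key:        11110110
  XOR:        11001000
Step 2: Plaintext = 11001000 = 200 in decimal.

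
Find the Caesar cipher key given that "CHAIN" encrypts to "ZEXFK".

Step 1: Compare first letters: C (position 2) -> Z (position 25).
Step 2: Shift = (25 - 2) mod 26 = 23.
The shift value is 23.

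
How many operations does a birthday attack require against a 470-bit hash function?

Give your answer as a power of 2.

Step 1: The birthday paradox gives collision probability ~50% after sqrt(2^n) = 2^(n/2) hashes.
Step 2: For 470-bit output: 2^(470/2) = 2^235.
Step 3: Approximately 2^235 hash computations needed.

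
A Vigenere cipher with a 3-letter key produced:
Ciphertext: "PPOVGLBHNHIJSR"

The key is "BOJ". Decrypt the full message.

Step 1: Key 'BOJ' has length 3. Extended key: BOJBOJBOJBOJBO
Step 2: Decrypt each position:
  P(15) - B(1) = 14 = O
  P(15) - O(14) = 1 = B
  O(14) - J(9) = 5 = F
  V(21) - B(1) = 20 = U
  G(6) - O(14) = 18 = S
  L(11) - J(9) = 2 = C
  B(1) - B(1) = 0 = A
  H(7) - O(14) = 19 = T
  N(13) - J(9) = 4 = E
  H(7) - B(1) = 6 = G
  I(8) - O(14) = 20 = U
  J(9) - J(9) = 0 = A
  S(18) - B(1) = 17 = R
  R(17) - O(14) = 3 = D
Plaintext: OBFUSCATEGUARD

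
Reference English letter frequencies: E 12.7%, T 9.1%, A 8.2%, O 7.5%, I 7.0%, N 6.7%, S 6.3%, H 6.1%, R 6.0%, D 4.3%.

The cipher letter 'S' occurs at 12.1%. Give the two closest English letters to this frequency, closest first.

Step 1: Observed frequency of 'S' is 12.1%.
Step 2: Compute distances to each reference frequency and sort:
  E (12.7%): difference = 0.6% <-- BEST
  T (9.1%): difference = 3.0% <-- RUNNER-UP
  A (8.2%): difference = 3.9%
  O (7.5%): difference = 4.6%
  I (7.0%): difference = 5.1%
Step 3: Most likely is 'E' (12.7%, diff 0.6%); second most likely is 'T' (9.1%, diff 3.0%).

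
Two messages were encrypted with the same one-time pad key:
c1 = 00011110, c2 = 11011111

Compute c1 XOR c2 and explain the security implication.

Step 1: c1 XOR c2 = (m1 XOR k) XOR (m2 XOR k).
Step 2: By XOR associativity/commutativity: = m1 XOR m2 XOR k XOR k = m1 XOR m2.
Step 3: 00011110 XOR 11011111 = 11000001 = 193.
Step 4: The key cancels out! An attacker learns m1 XOR m2 = 193, revealing the relationship between plaintexts.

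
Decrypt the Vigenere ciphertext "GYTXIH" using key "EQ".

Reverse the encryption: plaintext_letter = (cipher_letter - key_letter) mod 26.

Step 1: Extend key: EQEQEQ
Step 2: Decrypt each letter (c - k) mod 26:
  G(6) - E(4) = (6-4) mod 26 = 2 = C
  Y(24) - Q(16) = (24-16) mod 26 = 8 = I
  T(19) - E(4) = (19-4) mod 26 = 15 = P
  X(23) - Q(16) = (23-16) mod 26 = 7 = H
  I(8) - E(4) = (8-4) mod 26 = 4 = E
  H(7) - Q(16) = (7-16) mod 26 = 17 = R
Plaintext: CIPHER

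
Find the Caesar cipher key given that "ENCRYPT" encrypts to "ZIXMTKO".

Step 1: Compare first letters: E (position 4) -> Z (position 25).
Step 2: Shift = (25 - 4) mod 26 = 21.
The shift value is 21.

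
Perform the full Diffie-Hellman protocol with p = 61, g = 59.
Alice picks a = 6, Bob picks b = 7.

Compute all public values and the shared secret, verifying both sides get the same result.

Step 1: A = g^a mod p = 59^6 mod 61 = 3.
Step 2: B = g^b mod p = 59^7 mod 61 = 55.
Step 3: Alice computes s = B^a mod p = 55^6 mod 61 = 52.
Step 4: Bob computes s = A^b mod p = 3^7 mod 61 = 52.
Both sides agree: shared secret = 52.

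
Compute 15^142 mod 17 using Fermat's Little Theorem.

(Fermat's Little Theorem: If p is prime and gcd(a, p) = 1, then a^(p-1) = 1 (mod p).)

Step 1: Since 17 is prime, by Fermat's Little Theorem: 15^16 = 1 (mod 17).
Step 2: Reduce exponent: 142 mod 16 = 14.
Step 3: So 15^142 = 15^14 (mod 17).
Step 4: 15^14 mod 17 = 13.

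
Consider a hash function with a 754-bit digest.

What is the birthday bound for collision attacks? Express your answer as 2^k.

Step 1: The birthday paradox gives collision probability ~50% after sqrt(2^n) = 2^(n/2) hashes.
Step 2: For 754-bit output: 2^(754/2) = 2^377.
Step 3: Approximately 2^377 hash computations needed.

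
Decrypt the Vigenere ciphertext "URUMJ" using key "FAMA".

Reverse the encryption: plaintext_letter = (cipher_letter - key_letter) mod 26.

Step 1: Extend key: FAMAF
Step 2: Decrypt each letter (c - k) mod 26:
  U(20) - F(5) = (20-5) mod 26 = 15 = P
  R(17) - A(0) = (17-0) mod 26 = 17 = R
  U(20) - M(12) = (20-12) mod 26 = 8 = I
  M(12) - A(0) = (12-0) mod 26 = 12 = M
  J(9) - F(5) = (9-5) mod 26 = 4 = E
Plaintext: PRIME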